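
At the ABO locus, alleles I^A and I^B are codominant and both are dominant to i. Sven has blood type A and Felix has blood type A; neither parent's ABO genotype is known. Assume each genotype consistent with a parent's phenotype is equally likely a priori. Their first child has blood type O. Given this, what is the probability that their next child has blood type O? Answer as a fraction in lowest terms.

1/4

Possible genotypes: Sven ∈ {I^A I^A, I^A i}; Felix ∈ {I^A I^A, I^A i}.
Weight each parental genotype pair by prior × P(type-O child):
  I^A i × I^A i: posterior weight 1; P(next child type O) = 1/4.
Weighted sum = 1/4.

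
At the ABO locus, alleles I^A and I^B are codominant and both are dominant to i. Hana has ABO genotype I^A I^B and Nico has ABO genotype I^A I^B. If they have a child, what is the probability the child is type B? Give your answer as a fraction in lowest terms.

ABO cross I^A I^B × I^A I^B → offspring phenotypes: 1/4 A, 1/4 B, 1/2 AB.
So P(type B) = 1/4.

1/4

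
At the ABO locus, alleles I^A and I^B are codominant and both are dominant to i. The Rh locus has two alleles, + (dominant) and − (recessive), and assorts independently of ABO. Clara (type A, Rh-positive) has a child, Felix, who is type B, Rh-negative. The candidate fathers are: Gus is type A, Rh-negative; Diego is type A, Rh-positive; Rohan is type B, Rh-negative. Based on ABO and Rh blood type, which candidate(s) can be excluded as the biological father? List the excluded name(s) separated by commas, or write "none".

Gus, Diego

A candidate is excluded only if no genotype consistent with his phenotype could produce a type B, Rh-negative child with a type A, Rh-positive mother.
Gus (type A, Rh-): no genotype consistent with that phenotype can produce a type-B Rh- child with a type-A mother.
Diego (type A, Rh+): no genotype consistent with that phenotype can produce a type-B Rh- child with a type-A mother.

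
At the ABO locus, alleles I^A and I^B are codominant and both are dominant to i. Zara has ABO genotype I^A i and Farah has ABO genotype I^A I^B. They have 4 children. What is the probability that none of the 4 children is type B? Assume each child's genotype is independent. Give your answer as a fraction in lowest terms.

81/256

ABO cross I^A i × I^A I^B → 1/2 A, 1/4 B, 1/4 AB.
So P(type B) = 1/4 per child.
P(not type B) = 3/4 for one child; (3/4)^4 = 81/256.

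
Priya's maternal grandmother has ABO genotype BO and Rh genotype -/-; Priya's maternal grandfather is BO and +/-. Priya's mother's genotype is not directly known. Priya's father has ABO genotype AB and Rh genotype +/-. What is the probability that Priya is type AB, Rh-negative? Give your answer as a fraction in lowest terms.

3/32

Priya's mother's ABO genotype from BO × BO: 1/4 BB, 1/2 BO, 1/4 OO.
Crossing each possibility with the father AB and summing P(type AB): 1/4·1/2 + 1/2·1/4 + 1/4·0 = 1/4.
Similarly for Rh via the mother's Rh distribution: P(Rh-) = 3/8.
Independent loci: 1/4 × 3/8 = 3/32.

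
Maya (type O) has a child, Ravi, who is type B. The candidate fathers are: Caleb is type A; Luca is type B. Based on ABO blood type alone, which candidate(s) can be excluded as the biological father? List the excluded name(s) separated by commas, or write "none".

A candidate is excluded only if no genotype consistent with his phenotype could produce a type B child with a type O mother.
Caleb (type A): no genotype consistent with that phenotype can produce a type-B child with a type-O mother.

Caleb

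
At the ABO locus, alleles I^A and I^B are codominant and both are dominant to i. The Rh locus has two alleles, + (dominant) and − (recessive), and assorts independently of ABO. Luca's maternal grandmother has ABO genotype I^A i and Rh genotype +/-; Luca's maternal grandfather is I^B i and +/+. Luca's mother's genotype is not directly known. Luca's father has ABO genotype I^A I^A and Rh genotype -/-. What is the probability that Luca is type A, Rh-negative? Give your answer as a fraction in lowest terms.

Luca's mother's ABO genotype from I^A i × I^B i: 1/4 I^A I^B, 1/4 I^A i, 1/4 I^B i, 1/4 i i.
Crossing each possibility with the father I^A I^A and summing P(type A): 1/4·1/2 + 1/4·1 + 1/4·1/2 + 1/4·1 = 3/4.
Similarly for Rh via the mother's Rh distribution: P(Rh-) = 1/4.
Independent loci: 3/4 × 1/4 = 3/16.

3/16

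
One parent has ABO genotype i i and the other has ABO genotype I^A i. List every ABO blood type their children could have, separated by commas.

Gametes from i i × I^A i give offspring ABO genotypes I^A i, i i, i.e. phenotypes O, A.

O, A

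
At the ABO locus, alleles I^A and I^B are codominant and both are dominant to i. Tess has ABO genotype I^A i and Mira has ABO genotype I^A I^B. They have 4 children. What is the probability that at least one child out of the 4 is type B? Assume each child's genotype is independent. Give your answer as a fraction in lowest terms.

ABO cross I^A i × I^A I^B → 1/2 A, 1/4 B, 1/4 AB.
So P(type B) = 1/4 per child.
P(none) = (3/4)^4 = 81/256; P(at least one) = 1 − 81/256 = 175/256.

175/256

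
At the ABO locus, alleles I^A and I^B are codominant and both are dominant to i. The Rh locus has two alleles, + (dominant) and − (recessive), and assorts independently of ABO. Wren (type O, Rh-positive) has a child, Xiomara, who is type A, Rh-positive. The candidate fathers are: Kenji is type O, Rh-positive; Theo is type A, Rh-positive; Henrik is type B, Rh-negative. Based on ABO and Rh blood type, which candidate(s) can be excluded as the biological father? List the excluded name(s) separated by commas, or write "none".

A candidate is excluded only if no genotype consistent with his phenotype could produce a type A, Rh-positive child with a type O, Rh-positive mother.
Kenji (type O, Rh+): no genotype consistent with that phenotype can produce a type-A Rh+ child with a type-O mother.
Henrik (type B, Rh-): no genotype consistent with that phenotype can produce a type-A Rh+ child with a type-O mother.

Kenji, Henrik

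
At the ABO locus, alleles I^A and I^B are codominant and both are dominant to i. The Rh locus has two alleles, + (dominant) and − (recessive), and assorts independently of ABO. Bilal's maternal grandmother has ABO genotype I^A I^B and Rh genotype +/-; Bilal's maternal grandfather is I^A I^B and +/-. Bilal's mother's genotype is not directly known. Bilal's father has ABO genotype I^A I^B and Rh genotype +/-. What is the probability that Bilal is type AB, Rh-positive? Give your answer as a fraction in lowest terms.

3/8

Bilal's mother's ABO genotype from I^A I^B × I^A I^B: 1/4 I^A I^A, 1/2 I^A I^B, 1/4 I^B I^B.
Crossing each possibility with the father I^A I^B and summing P(type AB): 1/4·1/2 + 1/2·1/2 + 1/4·1/2 = 1/2.
Similarly for Rh via the mother's Rh distribution: P(Rh+) = 3/4.
Independent loci: 1/2 × 3/4 = 3/8.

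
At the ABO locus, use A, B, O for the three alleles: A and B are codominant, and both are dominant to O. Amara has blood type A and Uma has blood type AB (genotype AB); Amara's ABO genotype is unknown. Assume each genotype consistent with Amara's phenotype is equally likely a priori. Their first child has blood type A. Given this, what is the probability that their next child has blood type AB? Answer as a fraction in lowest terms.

Possible genotypes: Amara ∈ {AA, AO}; Uma ∈ {AB}.
Weight each parental genotype pair by prior × P(type-A child):
  AA × AB: posterior weight 1/2; P(next child type AB) = 1/2.
  AO × AB: posterior weight 1/2; P(next child type AB) = 1/4.
Weighted sum = 3/8.

3/8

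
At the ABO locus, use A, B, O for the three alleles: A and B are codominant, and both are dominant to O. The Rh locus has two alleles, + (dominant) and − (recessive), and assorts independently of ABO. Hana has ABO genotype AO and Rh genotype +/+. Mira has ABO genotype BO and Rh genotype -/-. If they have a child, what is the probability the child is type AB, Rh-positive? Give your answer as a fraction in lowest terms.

1/4

ABO cross AO × BO → offspring phenotypes: 1/4 O, 1/4 A, 1/4 B, 1/4 AB.
Rh cross +/+ × -/- → 1 Rh+.
Independent loci: P(type AB, Rh-positive) = 1/4 × 1 = 1/4.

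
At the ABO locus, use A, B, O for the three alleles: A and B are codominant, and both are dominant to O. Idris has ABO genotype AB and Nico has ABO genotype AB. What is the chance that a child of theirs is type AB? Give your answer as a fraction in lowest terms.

1/2

ABO cross AB × AB → offspring phenotypes: 1/4 A, 1/4 B, 1/2 AB.
So P(type AB) = 1/2.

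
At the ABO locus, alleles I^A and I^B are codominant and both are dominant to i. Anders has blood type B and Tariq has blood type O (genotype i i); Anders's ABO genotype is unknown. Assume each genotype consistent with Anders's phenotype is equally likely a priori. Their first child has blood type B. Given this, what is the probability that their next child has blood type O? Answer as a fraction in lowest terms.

1/6

Possible genotypes: Anders ∈ {I^B I^B, I^B i}; Tariq ∈ {i i}.
Weight each parental genotype pair by prior × P(type-B child):
  I^B I^B × i i: posterior weight 2/3; P(next child type O) = 0.
  I^B i × i i: posterior weight 1/3; P(next child type O) = 1/2.
Weighted sum = 1/6.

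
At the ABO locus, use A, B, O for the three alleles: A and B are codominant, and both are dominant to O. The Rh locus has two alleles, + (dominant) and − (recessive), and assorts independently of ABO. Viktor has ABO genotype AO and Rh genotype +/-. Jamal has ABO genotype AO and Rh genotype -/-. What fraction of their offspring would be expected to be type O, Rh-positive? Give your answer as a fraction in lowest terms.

1/8

ABO cross AO × AO → offspring phenotypes: 1/4 O, 3/4 A.
Rh cross +/- × -/- → 1/2 Rh+, 1/2 Rh-.
Independent loci: P(type O, Rh-positive) = 1/4 × 1/2 = 1/8.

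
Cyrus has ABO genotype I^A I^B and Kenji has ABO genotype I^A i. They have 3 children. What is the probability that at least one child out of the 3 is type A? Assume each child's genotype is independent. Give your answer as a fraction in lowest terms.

ABO cross I^A I^B × I^A i → 1/2 A, 1/4 B, 1/4 AB.
So P(type A) = 1/2 per child.
P(none) = (1/2)^3 = 1/8; P(at least one) = 1 − 1/8 = 7/8.

7/8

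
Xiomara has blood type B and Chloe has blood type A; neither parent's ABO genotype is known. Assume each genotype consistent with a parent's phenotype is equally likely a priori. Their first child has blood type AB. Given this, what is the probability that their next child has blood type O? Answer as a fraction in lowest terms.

1/36

Possible genotypes: Xiomara ∈ {BB, BO}; Chloe ∈ {AA, AO}.
Weight each parental genotype pair by prior × P(type-AB child):
  BB × AA: posterior weight 4/9; P(next child type O) = 0.
  BB × AO: posterior weight 2/9; P(next child type O) = 0.
  BO × AA: posterior weight 2/9; P(next child type O) = 0.
  BO × AO: posterior weight 1/9; P(next child type O) = 1/4.
Weighted sum = 1/36.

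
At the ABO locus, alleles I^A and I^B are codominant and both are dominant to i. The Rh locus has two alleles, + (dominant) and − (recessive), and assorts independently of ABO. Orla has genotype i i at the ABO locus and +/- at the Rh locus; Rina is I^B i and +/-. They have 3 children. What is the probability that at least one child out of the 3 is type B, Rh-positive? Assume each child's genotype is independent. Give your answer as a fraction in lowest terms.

ABO cross i i × I^B i → 1/2 O, 1/2 B.
Rh cross +/- × +/- → 3/4 Rh+, 1/4 Rh-; so P(type B, Rh-positive) = 1/2 × 3/4 = 3/8 per child.
P(none) = (5/8)^3 = 125/512; P(at least one) = 1 − 125/512 = 387/512.

387/512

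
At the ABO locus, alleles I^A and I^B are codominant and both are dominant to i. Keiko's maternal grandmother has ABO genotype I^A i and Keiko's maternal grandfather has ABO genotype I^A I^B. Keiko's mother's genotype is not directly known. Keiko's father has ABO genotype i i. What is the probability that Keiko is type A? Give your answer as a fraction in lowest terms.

Keiko's mother's ABO genotype from I^A i × I^A I^B: 1/4 I^A I^A, 1/4 I^A I^B, 1/4 I^A i, 1/4 I^B i.
Crossing each possibility with the father i i and summing P(type A): 1/4·1 + 1/4·1/2 + 1/4·1/2 + 1/4·0 = 1/2.

1/2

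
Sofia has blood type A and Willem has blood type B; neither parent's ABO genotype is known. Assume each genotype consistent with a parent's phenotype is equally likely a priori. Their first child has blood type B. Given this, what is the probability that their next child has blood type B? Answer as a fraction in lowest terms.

5/12

Possible genotypes: Sofia ∈ {AA, AO}; Willem ∈ {BB, BO}.
Weight each parental genotype pair by prior × P(type-B child):
  AO × BB: posterior weight 2/3; P(next child type B) = 1/2.
  AO × BO: posterior weight 1/3; P(next child type B) = 1/4.
Weighted sum = 5/12.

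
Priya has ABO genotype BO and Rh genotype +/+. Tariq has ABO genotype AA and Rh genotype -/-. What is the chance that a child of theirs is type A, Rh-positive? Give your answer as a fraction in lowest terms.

ABO cross BO × AA → offspring phenotypes: 1/2 A, 1/2 AB.
Rh cross +/+ × -/- → 1 Rh+.
Independent loci: P(type A, Rh-positive) = 1/2 × 1 = 1/2.

1/2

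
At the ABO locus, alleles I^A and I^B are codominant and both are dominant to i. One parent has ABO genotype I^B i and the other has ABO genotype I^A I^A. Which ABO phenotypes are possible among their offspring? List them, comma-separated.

Gametes from I^B i × I^A I^A give offspring ABO genotypes I^A I^B, I^A i, i.e. phenotypes A, AB.

A, AB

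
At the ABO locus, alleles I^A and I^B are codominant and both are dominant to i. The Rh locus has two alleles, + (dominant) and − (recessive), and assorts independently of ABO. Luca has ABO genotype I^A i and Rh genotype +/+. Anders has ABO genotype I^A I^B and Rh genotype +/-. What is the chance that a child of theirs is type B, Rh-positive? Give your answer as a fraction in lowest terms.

1/4

ABO cross I^A i × I^A I^B → offspring phenotypes: 1/2 A, 1/4 B, 1/4 AB.
Rh cross +/+ × +/- → 1 Rh+.
Independent loci: P(type B, Rh-positive) = 1/4 × 1 = 1/4.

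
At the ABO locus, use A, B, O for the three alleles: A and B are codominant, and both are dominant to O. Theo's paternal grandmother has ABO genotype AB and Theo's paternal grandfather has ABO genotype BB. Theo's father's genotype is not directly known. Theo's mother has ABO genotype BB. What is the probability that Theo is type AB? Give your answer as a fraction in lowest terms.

Theo's father's ABO genotype from AB × BB: 1/2 AB, 1/2 BB.
Crossing each possibility with the mother BB and summing P(type AB): 1/2·1/2 + 1/2·0 = 1/4.

1/4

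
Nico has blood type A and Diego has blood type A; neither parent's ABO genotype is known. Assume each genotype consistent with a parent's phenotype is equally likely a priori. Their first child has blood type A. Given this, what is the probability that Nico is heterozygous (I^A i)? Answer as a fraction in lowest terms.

Possible genotypes: Nico ∈ {I^A I^A, I^A i}; Diego ∈ {I^A I^A, I^A i}.
Weight each parental genotype pair by prior × P(type-A child):
  I^A I^A × I^A I^A: posterior weight 4/15.
  I^A I^A × I^A i: posterior weight 4/15.
  I^A i × I^A I^A: posterior weight 4/15.
  I^A i × I^A i: posterior weight 1/5.
Sum the posterior weight over pairs where Nico is I^A i: 7/15.

7/15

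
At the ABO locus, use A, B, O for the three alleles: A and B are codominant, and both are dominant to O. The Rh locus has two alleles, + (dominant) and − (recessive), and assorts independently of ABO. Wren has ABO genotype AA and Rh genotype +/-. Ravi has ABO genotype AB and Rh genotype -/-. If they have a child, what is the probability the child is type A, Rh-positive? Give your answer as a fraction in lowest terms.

ABO cross AA × AB → offspring phenotypes: 1/2 A, 1/2 AB.
Rh cross +/- × -/- → 1/2 Rh+, 1/2 Rh-.
Independent loci: P(type A, Rh-positive) = 1/2 × 1/2 = 1/4.

1/4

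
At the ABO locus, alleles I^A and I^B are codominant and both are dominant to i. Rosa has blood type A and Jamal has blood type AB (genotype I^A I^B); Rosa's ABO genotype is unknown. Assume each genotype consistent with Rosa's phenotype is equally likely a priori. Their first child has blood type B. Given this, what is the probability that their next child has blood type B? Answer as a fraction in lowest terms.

Possible genotypes: Rosa ∈ {I^A I^A, I^A i}; Jamal ∈ {I^A I^B}.
Weight each parental genotype pair by prior × P(type-B child):
  I^A i × I^A I^B: posterior weight 1; P(next child type B) = 1/4.
Weighted sum = 1/4.

1/4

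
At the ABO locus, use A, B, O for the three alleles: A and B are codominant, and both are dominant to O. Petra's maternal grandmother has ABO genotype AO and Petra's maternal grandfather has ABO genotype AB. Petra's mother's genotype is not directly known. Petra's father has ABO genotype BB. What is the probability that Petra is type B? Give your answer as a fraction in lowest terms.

Petra's mother's ABO genotype from AO × AB: 1/4 AA, 1/4 AB, 1/4 AO, 1/4 BO.
Crossing each possibility with the father BB and summing P(type B): 1/4·0 + 1/4·1/2 + 1/4·1/2 + 1/4·1 = 1/2.

1/2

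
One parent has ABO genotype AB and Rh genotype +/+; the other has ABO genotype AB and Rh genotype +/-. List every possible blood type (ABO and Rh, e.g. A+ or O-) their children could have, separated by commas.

A+, B+, AB+

Gametes from AB × AB give offspring ABO genotypes AA, AB, BB, i.e. phenotypes A, B, AB.
Rh cross +/+ × +/- → phenotypes Rh+.
Combining independently: A+, B+, AB+.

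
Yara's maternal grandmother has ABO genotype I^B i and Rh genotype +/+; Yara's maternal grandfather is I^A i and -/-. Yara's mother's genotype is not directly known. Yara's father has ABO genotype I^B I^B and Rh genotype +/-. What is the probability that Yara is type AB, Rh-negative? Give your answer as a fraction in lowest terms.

1/16

Yara's mother's ABO genotype from I^B i × I^A i: 1/4 I^A I^B, 1/4 I^A i, 1/4 I^B i, 1/4 i i.
Crossing each possibility with the father I^B I^B and summing P(type AB): 1/4·1/2 + 1/4·1/2 + 1/4·0 + 1/4·0 = 1/4.
Similarly for Rh via the mother's Rh distribution: P(Rh-) = 1/4.
Independent loci: 1/4 × 1/4 = 1/16.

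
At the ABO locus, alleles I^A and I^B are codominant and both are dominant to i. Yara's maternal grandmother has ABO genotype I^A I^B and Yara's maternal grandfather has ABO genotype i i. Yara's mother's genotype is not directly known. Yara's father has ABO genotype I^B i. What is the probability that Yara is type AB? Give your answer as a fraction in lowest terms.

Yara's mother's ABO genotype from I^A I^B × i i: 1/2 I^A i, 1/2 I^B i.
Crossing each possibility with the father I^B i and summing P(type AB): 1/2·1/4 + 1/2·0 = 1/8.

1/8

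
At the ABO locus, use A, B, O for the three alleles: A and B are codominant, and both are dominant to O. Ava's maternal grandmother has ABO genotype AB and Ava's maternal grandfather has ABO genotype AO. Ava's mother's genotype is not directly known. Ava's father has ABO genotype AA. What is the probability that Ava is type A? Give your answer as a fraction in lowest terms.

Ava's mother's ABO genotype from AB × AO: 1/4 AA, 1/4 AB, 1/4 AO, 1/4 BO.
Crossing each possibility with the father AA and summing P(type A): 1/4·1 + 1/4·1/2 + 1/4·1 + 1/4·1/2 = 3/4.

3/4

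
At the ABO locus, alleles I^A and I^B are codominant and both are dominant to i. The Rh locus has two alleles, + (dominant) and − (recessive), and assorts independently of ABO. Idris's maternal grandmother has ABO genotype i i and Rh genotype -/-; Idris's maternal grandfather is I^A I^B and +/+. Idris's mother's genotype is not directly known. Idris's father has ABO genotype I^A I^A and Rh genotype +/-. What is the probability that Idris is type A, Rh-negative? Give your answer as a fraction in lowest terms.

Idris's mother's ABO genotype from i i × I^A I^B: 1/2 I^A i, 1/2 I^B i.
Crossing each possibility with the father I^A I^A and summing P(type A): 1/2·1 + 1/2·1/2 = 3/4.
Similarly for Rh via the mother's Rh distribution: P(Rh-) = 1/4.
Independent loci: 3/4 × 1/4 = 3/16.

3/16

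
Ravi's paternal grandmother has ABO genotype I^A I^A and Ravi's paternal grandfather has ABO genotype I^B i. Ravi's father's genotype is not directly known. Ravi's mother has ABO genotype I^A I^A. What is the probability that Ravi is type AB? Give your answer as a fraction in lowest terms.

Ravi's father's ABO genotype from I^A I^A × I^B i: 1/2 I^A I^B, 1/2 I^A i.
Crossing each possibility with the mother I^A I^A and summing P(type AB): 1/2·1/2 + 1/2·0 = 1/4.

1/4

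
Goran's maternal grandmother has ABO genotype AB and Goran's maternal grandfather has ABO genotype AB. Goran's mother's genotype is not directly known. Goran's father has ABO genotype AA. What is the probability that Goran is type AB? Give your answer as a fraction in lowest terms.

Goran's mother's ABO genotype from AB × AB: 1/4 AA, 1/2 AB, 1/4 BB.
Crossing each possibility with the father AA and summing P(type AB): 1/4·0 + 1/2·1/2 + 1/4·1 = 1/2.

1/2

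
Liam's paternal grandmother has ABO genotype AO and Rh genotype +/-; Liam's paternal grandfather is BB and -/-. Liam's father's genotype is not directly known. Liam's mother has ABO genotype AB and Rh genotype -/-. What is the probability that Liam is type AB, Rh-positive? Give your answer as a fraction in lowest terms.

3/32

Liam's father's ABO genotype from AO × BB: 1/2 AB, 1/2 BO.
Crossing each possibility with the mother AB and summing P(type AB): 1/2·1/2 + 1/2·1/4 = 3/8.
Similarly for Rh via the father's Rh distribution: P(Rh+) = 1/4.
Independent loci: 3/8 × 1/4 = 3/32.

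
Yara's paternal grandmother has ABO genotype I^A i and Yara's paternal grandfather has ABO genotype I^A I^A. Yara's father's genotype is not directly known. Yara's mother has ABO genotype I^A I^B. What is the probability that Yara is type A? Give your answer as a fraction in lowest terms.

1/2

Yara's father's ABO genotype from I^A i × I^A I^A: 1/2 I^A I^A, 1/2 I^A i.
Crossing each possibility with the mother I^A I^B and summing P(type A): 1/2·1/2 + 1/2·1/2 = 1/2.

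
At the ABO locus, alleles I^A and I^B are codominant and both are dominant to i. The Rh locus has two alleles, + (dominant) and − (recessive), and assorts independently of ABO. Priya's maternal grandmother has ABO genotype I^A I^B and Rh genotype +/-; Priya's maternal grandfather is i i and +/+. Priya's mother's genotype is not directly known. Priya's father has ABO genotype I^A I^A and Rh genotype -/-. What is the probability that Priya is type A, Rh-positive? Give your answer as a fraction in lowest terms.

9/16

Priya's mother's ABO genotype from I^A I^B × i i: 1/2 I^A i, 1/2 I^B i.
Crossing each possibility with the father I^A I^A and summing P(type A): 1/2·1 + 1/2·1/2 = 3/4.
Similarly for Rh via the mother's Rh distribution: P(Rh+) = 3/4.
Independent loci: 3/4 × 3/4 = 9/16.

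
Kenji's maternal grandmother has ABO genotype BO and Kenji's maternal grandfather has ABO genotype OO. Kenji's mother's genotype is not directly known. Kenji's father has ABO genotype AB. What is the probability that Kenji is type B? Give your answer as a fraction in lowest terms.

Kenji's mother's ABO genotype from BO × OO: 1/2 BO, 1/2 OO.
Crossing each possibility with the father AB and summing P(type B): 1/2·1/2 + 1/2·1/2 = 1/2.

1/2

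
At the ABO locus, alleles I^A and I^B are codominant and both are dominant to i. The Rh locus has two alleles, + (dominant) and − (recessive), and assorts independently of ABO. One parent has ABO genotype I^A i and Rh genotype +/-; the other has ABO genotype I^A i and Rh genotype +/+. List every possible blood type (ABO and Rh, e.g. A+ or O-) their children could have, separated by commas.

O+, A+

Gametes from I^A i × I^A i give offspring ABO genotypes I^A I^A, I^A i, i i, i.e. phenotypes O, A.
Rh cross +/- × +/+ → phenotypes Rh+.
Combining independently: O+, A+.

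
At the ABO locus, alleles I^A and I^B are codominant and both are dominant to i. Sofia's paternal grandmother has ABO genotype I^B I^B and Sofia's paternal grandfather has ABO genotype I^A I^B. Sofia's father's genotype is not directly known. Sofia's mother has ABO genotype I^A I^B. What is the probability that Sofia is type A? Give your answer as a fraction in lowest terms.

1/8

Sofia's father's ABO genotype from I^B I^B × I^A I^B: 1/2 I^A I^B, 1/2 I^B I^B.
Crossing each possibility with the mother I^A I^B and summing P(type A): 1/2·1/4 + 1/2·0 = 1/8.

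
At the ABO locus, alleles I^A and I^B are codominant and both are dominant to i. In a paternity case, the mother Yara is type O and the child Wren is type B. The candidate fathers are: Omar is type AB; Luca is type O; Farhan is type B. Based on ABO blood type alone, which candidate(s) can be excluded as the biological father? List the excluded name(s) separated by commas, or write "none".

Luca

A candidate is excluded only if no genotype consistent with his phenotype could produce a type B child with a type O mother.
Luca (type O): no genotype consistent with that phenotype can produce a type-B child with a type-O mother.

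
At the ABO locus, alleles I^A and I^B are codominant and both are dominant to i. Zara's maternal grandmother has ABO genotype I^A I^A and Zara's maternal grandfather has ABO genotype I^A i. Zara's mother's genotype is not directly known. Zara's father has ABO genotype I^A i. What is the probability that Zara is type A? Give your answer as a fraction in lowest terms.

Zara's mother's ABO genotype from I^A I^A × I^A i: 1/2 I^A I^A, 1/2 I^A i.
Crossing each possibility with the father I^A i and summing P(type A): 1/2·1 + 1/2·3/4 = 7/8.

7/8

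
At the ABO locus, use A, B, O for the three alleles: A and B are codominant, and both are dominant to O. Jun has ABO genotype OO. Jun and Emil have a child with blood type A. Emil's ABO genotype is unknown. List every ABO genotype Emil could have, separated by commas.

AA, AB, AO

For each candidate genotype of Emil, check whether crossing it with OO can produce every observed child phenotype.
  AA → possible child types {A} ✓
  AB → possible child types {A, B} ✓
  AO → possible child types {O, A} ✓
  BB → possible child types {B} ✗
  BO → possible child types {O, B} ✗
  OO → possible child types {O} ✗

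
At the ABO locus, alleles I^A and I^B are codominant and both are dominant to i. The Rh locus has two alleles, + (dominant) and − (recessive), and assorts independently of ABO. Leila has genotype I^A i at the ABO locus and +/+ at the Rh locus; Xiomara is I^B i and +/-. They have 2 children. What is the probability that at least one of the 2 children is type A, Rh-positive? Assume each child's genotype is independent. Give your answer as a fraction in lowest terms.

ABO cross I^A i × I^B i → 1/4 O, 1/4 A, 1/4 B, 1/4 AB.
Rh cross +/+ × +/- → 1 Rh+; so P(type A, Rh-positive) = 1/4 × 1 = 1/4 per child.
P(none) = (3/4)^2 = 9/16; P(at least one) = 1 − 9/16 = 7/16.

7/16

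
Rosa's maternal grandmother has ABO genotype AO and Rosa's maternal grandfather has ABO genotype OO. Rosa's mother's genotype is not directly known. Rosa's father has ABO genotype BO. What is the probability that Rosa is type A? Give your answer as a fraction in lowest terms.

1/8

Rosa's mother's ABO genotype from AO × OO: 1/2 AO, 1/2 OO.
Crossing each possibility with the father BO and summing P(type A): 1/2·1/4 + 1/2·0 = 1/8.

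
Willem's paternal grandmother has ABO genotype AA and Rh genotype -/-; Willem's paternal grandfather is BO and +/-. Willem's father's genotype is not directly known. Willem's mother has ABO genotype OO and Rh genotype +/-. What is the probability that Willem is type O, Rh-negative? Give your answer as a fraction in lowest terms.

Willem's father's ABO genotype from AA × BO: 1/2 AB, 1/2 AO.
Crossing each possibility with the mother OO and summing P(type O): 1/2·0 + 1/2·1/2 = 1/4.
Similarly for Rh via the father's Rh distribution: P(Rh-) = 3/8.
Independent loci: 1/4 × 3/8 = 3/32.

3/32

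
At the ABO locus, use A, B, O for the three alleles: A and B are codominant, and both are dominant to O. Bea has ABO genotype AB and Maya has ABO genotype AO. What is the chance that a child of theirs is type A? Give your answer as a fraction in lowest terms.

1/2

ABO cross AB × AO → offspring phenotypes: 1/2 A, 1/4 B, 1/4 AB.
So P(type A) = 1/2.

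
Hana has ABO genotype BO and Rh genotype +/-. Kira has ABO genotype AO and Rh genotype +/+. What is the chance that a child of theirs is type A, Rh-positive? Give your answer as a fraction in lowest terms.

ABO cross BO × AO → offspring phenotypes: 1/4 O, 1/4 A, 1/4 B, 1/4 AB.
Rh cross +/- × +/+ → 1 Rh+.
Independent loci: P(type A, Rh-positive) = 1/4 × 1 = 1/4.

1/4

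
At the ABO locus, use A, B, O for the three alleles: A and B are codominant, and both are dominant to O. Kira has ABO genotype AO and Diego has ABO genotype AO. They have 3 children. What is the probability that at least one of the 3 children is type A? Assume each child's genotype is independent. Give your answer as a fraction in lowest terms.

63/64

ABO cross AO × AO → 1/4 O, 3/4 A.
So P(type A) = 3/4 per child.
P(none) = (1/4)^3 = 1/64; P(at least one) = 1 − 1/64 = 63/64.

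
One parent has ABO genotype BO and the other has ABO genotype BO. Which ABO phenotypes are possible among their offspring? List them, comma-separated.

O, B

Gametes from BO × BO give offspring ABO genotypes BB, BO, OO, i.e. phenotypes O, B.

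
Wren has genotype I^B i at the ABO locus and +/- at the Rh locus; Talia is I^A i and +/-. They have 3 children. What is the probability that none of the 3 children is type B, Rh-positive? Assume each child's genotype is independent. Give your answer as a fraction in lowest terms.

2197/4096

ABO cross I^B i × I^A i → 1/4 O, 1/4 A, 1/4 B, 1/4 AB.
Rh cross +/- × +/- → 3/4 Rh+, 1/4 Rh-; so P(type B, Rh-positive) = 1/4 × 3/4 = 3/16 per child.
P(not type B, Rh-positive) = 13/16 for one child; (13/16)^3 = 2197/4096.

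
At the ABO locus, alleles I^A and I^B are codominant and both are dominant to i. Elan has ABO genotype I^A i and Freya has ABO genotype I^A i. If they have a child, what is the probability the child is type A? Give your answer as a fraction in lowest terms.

3/4

ABO cross I^A i × I^A i → offspring phenotypes: 1/4 O, 3/4 A.
So P(type A) = 3/4.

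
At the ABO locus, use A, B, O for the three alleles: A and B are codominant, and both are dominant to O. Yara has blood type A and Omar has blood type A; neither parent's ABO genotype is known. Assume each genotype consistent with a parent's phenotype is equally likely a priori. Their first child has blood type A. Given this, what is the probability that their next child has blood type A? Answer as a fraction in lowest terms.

Possible genotypes: Yara ∈ {AA, AO}; Omar ∈ {AA, AO}.
Weight each parental genotype pair by prior × P(type-A child):
  AA × AA: posterior weight 4/15; P(next child type A) = 1.
  AA × AO: posterior weight 4/15; P(next child type A) = 1.
  AO × AA: posterior weight 4/15; P(next child type A) = 1.
  AO × AO: posterior weight 1/5; P(next child type A) = 3/4.
Weighted sum = 19/20.

19/20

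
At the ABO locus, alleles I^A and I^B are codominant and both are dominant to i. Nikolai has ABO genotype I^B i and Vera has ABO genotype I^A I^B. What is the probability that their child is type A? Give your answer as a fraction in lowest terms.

1/4

ABO cross I^B i × I^A I^B → offspring phenotypes: 1/4 A, 1/2 B, 1/4 AB.
So P(type A) = 1/4.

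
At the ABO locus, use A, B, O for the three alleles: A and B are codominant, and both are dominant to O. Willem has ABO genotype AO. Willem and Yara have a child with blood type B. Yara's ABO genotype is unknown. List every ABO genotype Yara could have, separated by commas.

For each candidate genotype of Yara, check whether crossing it with AO can produce every observed child phenotype.
  AA → possible child types {A} ✗
  AB → possible child types {A, B, AB} ✓
  AO → possible child types {O, A} ✗
  BB → possible child types {B, AB} ✓
  BO → possible child types {O, A, B, AB} ✓
  OO → possible child types {O, A} ✗

AB, BB, BO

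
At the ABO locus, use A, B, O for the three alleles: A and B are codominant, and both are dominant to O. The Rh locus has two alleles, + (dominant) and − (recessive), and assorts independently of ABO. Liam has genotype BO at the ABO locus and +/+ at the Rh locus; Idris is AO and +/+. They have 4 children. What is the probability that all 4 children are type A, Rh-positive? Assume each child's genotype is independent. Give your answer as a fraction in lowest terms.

1/256

ABO cross BO × AO → 1/4 O, 1/4 A, 1/4 B, 1/4 AB.
Rh cross +/+ × +/+ → 1 Rh+; so P(type A, Rh-positive) = 1/4 × 1 = 1/4 per child.
All 4 independent: (1/4)^4 = 1/256.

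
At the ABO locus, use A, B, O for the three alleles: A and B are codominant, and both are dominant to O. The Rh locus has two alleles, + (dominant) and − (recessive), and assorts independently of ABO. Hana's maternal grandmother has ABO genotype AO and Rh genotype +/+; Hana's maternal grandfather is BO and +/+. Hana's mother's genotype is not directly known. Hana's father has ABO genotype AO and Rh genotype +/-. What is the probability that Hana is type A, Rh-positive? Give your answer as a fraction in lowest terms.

Hana's mother's ABO genotype from AO × BO: 1/4 AB, 1/4 AO, 1/4 BO, 1/4 OO.
Crossing each possibility with the father AO and summing P(type A): 1/4·1/2 + 1/4·3/4 + 1/4·1/4 + 1/4·1/2 = 1/2.
Similarly for Rh via the mother's Rh distribution: P(Rh+) = 1.
Independent loci: 1/2 × 1 = 1/2.

1/2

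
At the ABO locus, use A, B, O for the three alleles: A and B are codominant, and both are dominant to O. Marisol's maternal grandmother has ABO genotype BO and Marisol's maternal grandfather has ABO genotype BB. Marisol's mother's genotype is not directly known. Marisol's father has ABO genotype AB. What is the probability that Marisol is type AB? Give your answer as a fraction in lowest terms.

3/8

Marisol's mother's ABO genotype from BO × BB: 1/2 BB, 1/2 BO.
Crossing each possibility with the father AB and summing P(type AB): 1/2·1/2 + 1/2·1/4 = 3/8.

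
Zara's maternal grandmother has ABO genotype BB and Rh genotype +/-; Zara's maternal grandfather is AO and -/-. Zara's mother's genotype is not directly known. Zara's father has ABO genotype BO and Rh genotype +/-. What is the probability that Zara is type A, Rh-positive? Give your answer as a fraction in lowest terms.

Zara's mother's ABO genotype from BB × AO: 1/2 AB, 1/2 BO.
Crossing each possibility with the father BO and summing P(type A): 1/2·1/4 + 1/2·0 = 1/8.
Similarly for Rh via the mother's Rh distribution: P(Rh+) = 5/8.
Independent loci: 1/8 × 5/8 = 5/64.

5/64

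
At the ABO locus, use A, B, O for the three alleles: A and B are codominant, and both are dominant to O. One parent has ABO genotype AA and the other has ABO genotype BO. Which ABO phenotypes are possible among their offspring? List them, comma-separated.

Gametes from AA × BO give offspring ABO genotypes AB, AO, i.e. phenotypes A, AB.

A, AB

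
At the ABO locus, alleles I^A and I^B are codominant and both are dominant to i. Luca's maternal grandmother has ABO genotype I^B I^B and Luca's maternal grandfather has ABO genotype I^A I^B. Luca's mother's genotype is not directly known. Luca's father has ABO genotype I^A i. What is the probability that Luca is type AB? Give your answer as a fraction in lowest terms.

3/8

Luca's mother's ABO genotype from I^B I^B × I^A I^B: 1/2 I^A I^B, 1/2 I^B I^B.
Crossing each possibility with the father I^A i and summing P(type AB): 1/2·1/4 + 1/2·1/2 = 3/8.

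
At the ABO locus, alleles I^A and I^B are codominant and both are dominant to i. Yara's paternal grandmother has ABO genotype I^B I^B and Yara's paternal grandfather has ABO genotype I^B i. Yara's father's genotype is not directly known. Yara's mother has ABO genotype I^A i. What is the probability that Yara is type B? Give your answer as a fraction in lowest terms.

Yara's father's ABO genotype from I^B I^B × I^B i: 1/2 I^B I^B, 1/2 I^B i.
Crossing each possibility with the mother I^A i and summing P(type B): 1/2·1/2 + 1/2·1/4 = 3/8.

3/8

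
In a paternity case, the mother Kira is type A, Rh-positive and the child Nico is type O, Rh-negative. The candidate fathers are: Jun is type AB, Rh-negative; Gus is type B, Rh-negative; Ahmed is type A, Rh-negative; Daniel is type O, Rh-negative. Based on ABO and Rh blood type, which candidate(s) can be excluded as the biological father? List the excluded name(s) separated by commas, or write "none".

A candidate is excluded only if no genotype consistent with his phenotype could produce a type O, Rh-negative child with a type A, Rh-positive mother.
Jun (type AB, Rh-): no genotype consistent with that phenotype can produce a type-O Rh- child with a type-A mother.

Jun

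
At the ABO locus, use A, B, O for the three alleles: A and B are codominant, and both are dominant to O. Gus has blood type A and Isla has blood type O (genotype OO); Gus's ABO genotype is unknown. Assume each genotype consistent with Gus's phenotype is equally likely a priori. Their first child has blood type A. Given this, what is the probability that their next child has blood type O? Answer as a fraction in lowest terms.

Possible genotypes: Gus ∈ {AA, AO}; Isla ∈ {OO}.
Weight each parental genotype pair by prior × P(type-A child):
  AA × OO: posterior weight 2/3; P(next child type O) = 0.
  AO × OO: posterior weight 1/3; P(next child type O) = 1/2.
Weighted sum = 1/6.

1/6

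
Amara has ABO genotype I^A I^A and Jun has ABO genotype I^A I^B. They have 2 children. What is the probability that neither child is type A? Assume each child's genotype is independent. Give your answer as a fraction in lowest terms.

ABO cross I^A I^A × I^A I^B → 1/2 A, 1/2 AB.
So P(type A) = 1/2 per child.
P(not type A) = 1/2 for one child; (1/2)^2 = 1/4.

1/4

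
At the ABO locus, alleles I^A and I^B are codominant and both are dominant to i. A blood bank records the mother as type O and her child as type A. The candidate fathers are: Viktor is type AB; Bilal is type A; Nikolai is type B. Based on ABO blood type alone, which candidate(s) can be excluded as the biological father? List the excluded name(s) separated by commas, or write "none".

A candidate is excluded only if no genotype consistent with his phenotype could produce a type A child with a type O mother.
Nikolai (type B): no genotype consistent with that phenotype can produce a type-A child with a type-O mother.

Nikolai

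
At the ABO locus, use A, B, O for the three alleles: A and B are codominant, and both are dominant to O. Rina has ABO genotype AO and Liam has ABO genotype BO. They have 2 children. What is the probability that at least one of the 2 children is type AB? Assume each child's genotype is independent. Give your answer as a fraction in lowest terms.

ABO cross AO × BO → 1/4 O, 1/4 A, 1/4 B, 1/4 AB.
So P(type AB) = 1/4 per child.
P(none) = (3/4)^2 = 9/16; P(at least one) = 1 − 9/16 = 7/16.

7/16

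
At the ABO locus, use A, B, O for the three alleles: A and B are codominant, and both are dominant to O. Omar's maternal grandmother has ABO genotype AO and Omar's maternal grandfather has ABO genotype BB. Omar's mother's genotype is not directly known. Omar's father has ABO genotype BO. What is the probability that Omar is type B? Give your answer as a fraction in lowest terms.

5/8

Omar's mother's ABO genotype from AO × BB: 1/2 AB, 1/2 BO.
Crossing each possibility with the father BO and summing P(type B): 1/2·1/2 + 1/2·3/4 = 5/8.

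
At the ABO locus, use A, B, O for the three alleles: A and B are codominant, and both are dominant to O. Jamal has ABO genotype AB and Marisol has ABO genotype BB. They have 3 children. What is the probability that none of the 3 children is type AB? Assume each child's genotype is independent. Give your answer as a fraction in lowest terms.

ABO cross AB × BB → 1/2 B, 1/2 AB.
So P(type AB) = 1/2 per child.
P(not type AB) = 1/2 for one child; (1/2)^3 = 1/8.

1/8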